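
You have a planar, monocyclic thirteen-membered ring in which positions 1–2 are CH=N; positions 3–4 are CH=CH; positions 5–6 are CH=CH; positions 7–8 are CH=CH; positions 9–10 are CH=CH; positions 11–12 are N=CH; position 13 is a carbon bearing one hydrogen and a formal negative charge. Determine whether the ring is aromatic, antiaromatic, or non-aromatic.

Aromatic

The p orbitals form a continuous loop: each doubly-bonded ring atom is sp² with one p-orbital electron; each sp² =N– keeps its lone pair in-plane and puts one electron into the π system; the carbanion's lone pair occupies the p orbital. The ring is fully conjugated.
Adding the contributions, 6 × 2 = 12 from the double-bond units + 2 from the CH(-) atom = 14.
With 14 π electrons (n = 3), the Hückel 4n+2 condition holds.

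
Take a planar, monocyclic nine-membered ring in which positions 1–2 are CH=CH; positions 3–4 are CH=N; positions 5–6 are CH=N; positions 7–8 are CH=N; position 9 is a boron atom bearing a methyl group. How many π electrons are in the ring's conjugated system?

8

The p orbitals form a continuous loop: the double-bond atoms are sp², each contributing one p electron; the doubly-bonded nitrogens are pyridine-type — their lone pairs lie in the ring plane, leaving one electron in the p orbital; the boron has an empty p orbital. The ring is fully conjugated.
π-electron count: 4 × 2 = 8 from the double-bond units + 0 from the B(methyl) atom = 8.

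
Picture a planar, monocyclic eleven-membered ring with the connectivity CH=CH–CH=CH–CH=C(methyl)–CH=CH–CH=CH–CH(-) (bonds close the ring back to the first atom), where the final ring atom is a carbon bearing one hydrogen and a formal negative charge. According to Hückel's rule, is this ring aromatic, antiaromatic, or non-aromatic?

Antiaromatic

Check conjugation: every atom in a ring double bond is sp² and brings one electron to the p orbital; the carbanion's lone pair occupies the p orbital — every position has a p orbital, so the cyclic π system is continuous.
π-electron count: 5 × 2 = 10 from the double-bond units + 2 from the CH(-) atom = 12.
12 is a 4n count (n = 3), so the planar conjugated ring is antiaromatic.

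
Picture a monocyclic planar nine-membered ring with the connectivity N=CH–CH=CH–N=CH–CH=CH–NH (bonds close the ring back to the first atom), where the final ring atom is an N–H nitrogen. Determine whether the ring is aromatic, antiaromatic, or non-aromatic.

Aromatic

Check conjugation: every atom in a ring double bond is sp² and brings one electron to the p orbital; the doubly-bonded nitrogens are pyridine-type — their lone pairs lie in the ring plane, leaving one electron in the p orbital; the pyrrole-type nitrogen donates its lone pair from the p orbital — every position has a p orbital, so the cyclic π system is continuous.
Adding the contributions, 4 × 2 = 8 from the double-bond units + 2 from the NH atom = 10.
With 10 π electrons (n = 2), the Hückel 4n+2 condition holds.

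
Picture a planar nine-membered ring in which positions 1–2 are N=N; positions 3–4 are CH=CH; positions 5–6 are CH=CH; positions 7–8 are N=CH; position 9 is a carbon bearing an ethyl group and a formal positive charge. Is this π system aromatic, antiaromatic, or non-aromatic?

Antiaromatic

Every ring atom contributes a p orbital perpendicular to the ring (the double-bond atoms are sp², each contributing one p electron; the doubly-bonded nitrogens are pyridine-type — their lone pairs lie in the ring plane, leaving one electron in the p orbital; the carbocation has an empty p orbital), so the π system is cyclic and fully conjugated.
π-electron count: 4 × 2 = 8 from the double-bond units + 0 from the C(ethyl)(+) atom = 8.
8 is a 4n count (n = 2), so the planar conjugated ring is antiaromatic.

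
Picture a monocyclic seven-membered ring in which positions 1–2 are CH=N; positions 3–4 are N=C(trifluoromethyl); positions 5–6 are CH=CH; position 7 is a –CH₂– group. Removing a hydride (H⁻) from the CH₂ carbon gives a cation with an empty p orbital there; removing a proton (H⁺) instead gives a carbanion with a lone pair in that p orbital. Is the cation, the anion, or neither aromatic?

The cation

Both ions have a continuous loop of p orbitals — each ring atom is sp².
Cation: 3 × 2 + 0 = 6 π electrons → 4(1)+2, aromatic.
Anion: 3 × 2 + 2 = 8 π electrons → 4(2), antiaromatic.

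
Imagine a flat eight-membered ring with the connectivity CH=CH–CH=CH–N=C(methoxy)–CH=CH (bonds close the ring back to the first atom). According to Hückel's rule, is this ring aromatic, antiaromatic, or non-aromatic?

Every ring atom contributes a p orbital perpendicular to the ring (the double-bond atoms are sp², each contributing one p electron; the doubly-bonded nitrogens are pyridine-type — their lone pairs lie in the ring plane, leaving one electron in the p orbital), so the π system is cyclic and fully conjugated.
Tallying contributions gives 4 × 2 = 8 from the 4 double-bond units.
8 is a 4n count (n = 2), so the planar conjugated ring is antiaromatic.

Antiaromatic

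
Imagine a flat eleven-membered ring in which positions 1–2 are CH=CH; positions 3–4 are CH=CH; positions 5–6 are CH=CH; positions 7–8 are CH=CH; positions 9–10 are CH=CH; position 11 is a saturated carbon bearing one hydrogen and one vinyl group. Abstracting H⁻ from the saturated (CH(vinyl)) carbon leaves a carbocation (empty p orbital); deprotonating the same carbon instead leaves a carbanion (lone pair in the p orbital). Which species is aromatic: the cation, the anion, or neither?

The cation

Once that carbon is sp², every ring atom has a p orbital and both ions are fully conjugated.
Cation: 5 × 2 + 0 = 10 π electrons → 4(2)+2, aromatic.
Anion: 5 × 2 + 2 = 12 π electrons → 4(3), antiaromatic.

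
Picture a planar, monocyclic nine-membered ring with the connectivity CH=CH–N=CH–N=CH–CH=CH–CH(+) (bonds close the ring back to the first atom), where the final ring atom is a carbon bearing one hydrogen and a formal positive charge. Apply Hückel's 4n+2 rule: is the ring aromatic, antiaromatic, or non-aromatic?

Antiaromatic

Check conjugation: every atom in a ring double bond is sp² and brings one electron to the p orbital; each sp² =N– keeps its lone pair in-plane and puts one electron into the π system; the carbocation has an empty p orbital — every position has a p orbital, so the cyclic π system is continuous.
Counting π electrons: 4 × 2 = 8 from the double-bond units + 0 from the CH(+) atom = 8.
With 8 = 4·2 π electrons, Hückel's rule classifies the planar ring as antiaromatic.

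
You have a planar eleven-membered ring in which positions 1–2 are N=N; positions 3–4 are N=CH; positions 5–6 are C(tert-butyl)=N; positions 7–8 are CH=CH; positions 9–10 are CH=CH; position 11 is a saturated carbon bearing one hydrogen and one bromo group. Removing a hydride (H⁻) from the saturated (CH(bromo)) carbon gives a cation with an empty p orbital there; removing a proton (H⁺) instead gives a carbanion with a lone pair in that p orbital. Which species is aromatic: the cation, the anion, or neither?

In both ions every ring atom is sp² and contributes a p orbital, so both rings are fully conjugated.
Cation: 5 × 2 + 0 = 10 π electrons → 4(2)+2, aromatic.
Anion: 5 × 2 + 2 = 12 π electrons → 4(3), antiaromatic.

The cation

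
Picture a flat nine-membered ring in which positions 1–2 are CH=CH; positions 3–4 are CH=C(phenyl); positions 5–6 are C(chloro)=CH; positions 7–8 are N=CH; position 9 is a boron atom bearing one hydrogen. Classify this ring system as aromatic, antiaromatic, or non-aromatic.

Check conjugation: every atom in a ring double bond is sp² and brings one electron to the p orbital; each sp² =N– keeps its lone pair in-plane and puts one electron into the π system; the boron has an empty p orbital — every position has a p orbital, so the cyclic π system is continuous.
π-electron count: 4 × 2 = 8 from the double-bond units + 0 from the BH atom = 8.
A 4n π count (8, n = 2) in a planar conjugated ring means antiaromatic.

Antiaromatic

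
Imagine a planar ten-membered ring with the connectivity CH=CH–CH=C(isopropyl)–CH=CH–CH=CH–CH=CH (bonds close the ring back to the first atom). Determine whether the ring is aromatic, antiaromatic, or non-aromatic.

Check conjugation: the double-bond atoms are sp², each contributing one p electron — every position has a p orbital, so the cyclic π system is continuous.
Tallying contributions gives 5 × 2 = 10 from the 5 double-bond units.
Since 10 = 4·2 + 2, the ring meets the 4n+2 criterion.

Aromatic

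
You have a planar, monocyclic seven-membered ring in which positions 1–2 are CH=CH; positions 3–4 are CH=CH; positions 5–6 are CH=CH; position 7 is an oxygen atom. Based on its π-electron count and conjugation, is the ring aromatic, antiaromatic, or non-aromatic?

Every ring atom contributes a p orbital perpendicular to the ring (every atom in a ring double bond is sp² and brings one electron to the p orbital; the oxygen donates one lone pair from its p orbital), so the π system is cyclic and fully conjugated.
π-electron count: 3 × 2 = 6 from the double-bond units + 2 from the O atom = 8.
A 4n π count (8, n = 2) in a planar conjugated ring means antiaromatic.

Antiaromatic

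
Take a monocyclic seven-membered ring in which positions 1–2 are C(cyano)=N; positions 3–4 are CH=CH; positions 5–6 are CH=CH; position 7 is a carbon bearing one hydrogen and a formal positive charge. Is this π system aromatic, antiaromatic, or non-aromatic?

Aromatic

All ring atoms are sp² and supply a p orbital to the ring (each doubly-bonded ring atom is sp² with one p-orbital electron; the doubly-bonded nitrogens are pyridine-type — their lone pairs lie in the ring plane, leaving one electron in the p orbital; the carbocation has an empty p orbital); the conjugation is uninterrupted.
Tallying contributions gives 3 × 2 = 6 from the double-bond units + 0 from the CH(+) atom = 6.
6 = 4(1) + 2, which satisfies Hückel's 4n+2 rule.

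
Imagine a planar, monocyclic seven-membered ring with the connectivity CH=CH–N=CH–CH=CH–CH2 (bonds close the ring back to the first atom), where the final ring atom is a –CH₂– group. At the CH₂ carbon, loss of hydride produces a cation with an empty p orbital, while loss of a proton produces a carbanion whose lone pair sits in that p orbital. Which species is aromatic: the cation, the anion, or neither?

Once that carbon is sp², every ring atom has a p orbital and both ions are fully conjugated.
Cation: 3 × 2 + 0 = 6 π electrons → 4(1)+2, aromatic.
Anion: 3 × 2 + 2 = 8 π electrons → 4(2), antiaromatic.

The cation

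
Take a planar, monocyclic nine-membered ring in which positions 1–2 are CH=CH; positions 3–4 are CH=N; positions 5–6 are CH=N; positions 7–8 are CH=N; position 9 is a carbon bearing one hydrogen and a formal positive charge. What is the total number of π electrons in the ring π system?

The p orbitals form a continuous loop: every atom in a ring double bond is sp² and brings one electron to the p orbital; the doubly-bonded nitrogens are pyridine-type — their lone pairs lie in the ring plane, leaving one electron in the p orbital; the carbocation has an empty p orbital. The ring is fully conjugated.
Tallying contributions gives 4 × 2 = 8 from the double-bond units + 0 from the CH(+) atom = 8.

8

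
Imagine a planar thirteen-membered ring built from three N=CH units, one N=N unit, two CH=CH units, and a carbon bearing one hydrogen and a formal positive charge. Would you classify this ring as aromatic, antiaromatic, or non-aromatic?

Antiaromatic

The p orbitals form a continuous loop: every atom in a ring double bond is sp² and brings one electron to the p orbital; each =N– nitrogen is pyridine-type (lone pair in the sp² plane, one electron in the p orbital); the carbocation has an empty p orbital. The ring is fully conjugated.
π-electron count: 6 × 2 = 12 from the double-bond units + 0 from the CH(+) atom = 12.
12 is a 4n count (n = 3), so the planar conjugated ring is antiaromatic.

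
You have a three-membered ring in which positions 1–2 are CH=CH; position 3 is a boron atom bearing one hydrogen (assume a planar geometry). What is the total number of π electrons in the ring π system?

2

Check conjugation: each doubly-bonded ring atom is sp² with one p-orbital electron; the boron has an empty p orbital — every position has a p orbital, so the cyclic π system is continuous.
Tallying contributions gives 1 × 2 = 2 from the double-bond unit + 0 from the BH atom = 2.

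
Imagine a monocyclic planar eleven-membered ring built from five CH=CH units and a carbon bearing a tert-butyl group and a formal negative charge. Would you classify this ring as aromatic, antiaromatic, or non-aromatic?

Antiaromatic

The p orbitals form a continuous loop: every atom in a ring double bond is sp² and brings one electron to the p orbital; the carbanion's lone pair occupies the p orbital. The ring is fully conjugated.
Tallying contributions gives 5 × 2 = 10 from the double-bond units + 2 from the C(tert-butyl)(-) atom = 12.
With 12 = 4·3 π electrons, Hückel's rule classifies the planar ring as antiaromatic.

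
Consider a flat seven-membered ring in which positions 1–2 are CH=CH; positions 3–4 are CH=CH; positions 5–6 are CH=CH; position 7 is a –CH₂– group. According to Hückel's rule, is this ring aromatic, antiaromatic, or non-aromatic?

The CH2 carbon is saturated: the tetrahedral CH₂ carbon is sp³ and has no p orbital in the ring π system. Conjugation is not continuous around the ring.
A ring that is not fully conjugated cannot be aromatic or antiaromatic regardless of its π-electron count.

Non-aromatic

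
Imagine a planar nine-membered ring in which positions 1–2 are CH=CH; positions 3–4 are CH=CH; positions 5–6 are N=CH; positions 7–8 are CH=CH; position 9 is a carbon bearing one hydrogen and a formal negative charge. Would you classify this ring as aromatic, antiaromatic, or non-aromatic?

All ring atoms are sp² and supply a p orbital to the ring (the double-bond atoms are sp², each contributing one p electron; each sp² =N– keeps its lone pair in-plane and puts one electron into the π system; the carbanion's lone pair occupies the p orbital); the conjugation is uninterrupted.
Adding the contributions, 4 × 2 = 8 from the double-bond units + 2 from the CH(-) atom = 10.
With 10 π electrons (n = 2), the Hückel 4n+2 condition holds.

Aromatic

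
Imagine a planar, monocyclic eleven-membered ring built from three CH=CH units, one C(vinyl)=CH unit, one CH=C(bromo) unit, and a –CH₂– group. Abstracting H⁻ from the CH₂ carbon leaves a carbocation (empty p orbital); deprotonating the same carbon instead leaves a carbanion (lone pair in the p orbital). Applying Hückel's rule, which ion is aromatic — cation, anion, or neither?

Both ions have a continuous loop of p orbitals — each ring atom is sp².
Cation: 5 × 2 + 0 = 10 π electrons → 4(2)+2, aromatic.
Anion: 5 × 2 + 2 = 12 π electrons → 4(3), antiaromatic.

The cation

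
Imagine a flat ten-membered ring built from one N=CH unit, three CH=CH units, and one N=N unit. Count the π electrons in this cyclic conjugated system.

10

All ring atoms are sp² and supply a p orbital to the ring (each doubly-bonded ring atom is sp² with one p-orbital electron; each sp² =N– keeps its lone pair in-plane and puts one electron into the π system); the conjugation is uninterrupted.
Tallying contributions gives 5 × 2 = 10 from the 5 double-bond units.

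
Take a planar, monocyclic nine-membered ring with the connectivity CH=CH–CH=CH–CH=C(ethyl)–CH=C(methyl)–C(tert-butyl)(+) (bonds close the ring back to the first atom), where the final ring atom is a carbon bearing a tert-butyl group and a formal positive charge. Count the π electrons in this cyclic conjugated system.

Check conjugation: each doubly-bonded ring atom is sp² with one p-orbital electron; the carbocation has an empty p orbital — every position has a p orbital, so the cyclic π system is continuous.
Counting π electrons: 4 × 2 = 8 from the double-bond units + 0 from the C(tert-butyl)(+) atom = 8.

8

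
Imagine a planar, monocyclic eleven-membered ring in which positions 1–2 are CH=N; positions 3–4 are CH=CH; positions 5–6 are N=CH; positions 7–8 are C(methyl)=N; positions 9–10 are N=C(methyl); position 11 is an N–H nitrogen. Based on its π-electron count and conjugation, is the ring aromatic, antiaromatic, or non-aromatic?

Check conjugation: each doubly-bonded ring atom is sp² with one p-orbital electron; the doubly-bonded nitrogens are pyridine-type — their lone pairs lie in the ring plane, leaving one electron in the p orbital; the pyrrole-type nitrogen donates its lone pair from the p orbital — every position has a p orbital, so the cyclic π system is continuous.
Counting π electrons: 5 × 2 = 10 from the double-bond units + 2 from the NH atom = 12.
A 4n π count (12, n = 3) in a planar conjugated ring means antiaromatic.

Antiaromatic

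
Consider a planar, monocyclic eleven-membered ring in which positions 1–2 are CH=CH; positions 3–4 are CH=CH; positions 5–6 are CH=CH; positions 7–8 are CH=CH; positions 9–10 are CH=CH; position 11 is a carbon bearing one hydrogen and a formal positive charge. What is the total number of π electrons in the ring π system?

Every ring atom contributes a p orbital perpendicular to the ring (every atom in a ring double bond is sp² and brings one electron to the p orbital; the carbocation has an empty p orbital), so the π system is cyclic and fully conjugated.
Counting π electrons: 5 × 2 = 10 from the double-bond units + 0 from the CH(+) atom = 10.

10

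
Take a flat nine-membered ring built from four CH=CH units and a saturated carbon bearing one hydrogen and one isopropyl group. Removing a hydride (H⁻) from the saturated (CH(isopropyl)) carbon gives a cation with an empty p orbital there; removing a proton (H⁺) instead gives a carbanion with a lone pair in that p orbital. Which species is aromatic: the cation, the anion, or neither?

The anion

Both ions have a continuous loop of p orbitals — each ring atom is sp².
Cation: 4 × 2 + 0 = 8 π electrons → 4(2), antiaromatic.
Anion: 4 × 2 + 2 = 10 π electrons → 4(2)+2, aromatic.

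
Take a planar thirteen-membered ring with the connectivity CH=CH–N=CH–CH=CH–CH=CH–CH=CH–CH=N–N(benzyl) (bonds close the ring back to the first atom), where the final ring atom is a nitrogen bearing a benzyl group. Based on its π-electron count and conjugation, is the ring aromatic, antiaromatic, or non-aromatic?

Aromatic

Check conjugation: every atom in a ring double bond is sp² and brings one electron to the p orbital; each =N– nitrogen is pyridine-type (lone pair in the sp² plane, one electron in the p orbital); the pyrrole-type nitrogen donates its lone pair from the p orbital — every position has a p orbital, so the cyclic π system is continuous.
Tallying contributions gives 6 × 2 = 12 from the double-bond units + 2 from the N(benzyl) atom = 14.
That gives a 4n+2 count (14, n = 3).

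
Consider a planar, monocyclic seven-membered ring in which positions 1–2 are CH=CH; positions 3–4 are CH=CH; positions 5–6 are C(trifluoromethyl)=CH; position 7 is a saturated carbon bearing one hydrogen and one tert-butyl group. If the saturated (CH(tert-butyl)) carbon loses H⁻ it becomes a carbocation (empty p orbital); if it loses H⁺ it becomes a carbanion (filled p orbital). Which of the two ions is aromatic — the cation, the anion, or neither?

In both ions every ring atom is sp² and contributes a p orbital, so both rings are fully conjugated.
Cation: 3 × 2 + 0 = 6 π electrons → 4(1)+2, aromatic.
Anion: 3 × 2 + 2 = 8 π electrons → 4(2), antiaromatic.

The cation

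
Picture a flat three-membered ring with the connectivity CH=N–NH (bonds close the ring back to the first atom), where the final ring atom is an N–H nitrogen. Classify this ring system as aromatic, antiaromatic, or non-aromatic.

Antiaromatic

All ring atoms are sp² and supply a p orbital to the ring (every atom in a ring double bond is sp² and brings one electron to the p orbital; each sp² =N– keeps its lone pair in-plane and puts one electron into the π system; the pyrrole-type nitrogen donates its lone pair from the p orbital); the conjugation is uninterrupted.
π-electron count: 1 × 2 = 2 from the double-bond unit + 2 from the NH atom = 4.
A 4n π count (4, n = 1) in a planar conjugated ring means antiaromatic.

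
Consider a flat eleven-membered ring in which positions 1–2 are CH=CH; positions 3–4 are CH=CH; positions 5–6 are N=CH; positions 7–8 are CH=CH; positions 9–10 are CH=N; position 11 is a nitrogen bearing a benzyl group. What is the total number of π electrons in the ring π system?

12

Every ring atom contributes a p orbital perpendicular to the ring (the double-bond atoms are sp², each contributing one p electron; each =N– nitrogen is pyridine-type (lone pair in the sp² plane, one electron in the p orbital); the pyrrole-type nitrogen donates its lone pair from the p orbital), so the π system is cyclic and fully conjugated.
Counting π electrons: 5 × 2 = 10 from the double-bond units + 2 from the N(benzyl) atom = 12.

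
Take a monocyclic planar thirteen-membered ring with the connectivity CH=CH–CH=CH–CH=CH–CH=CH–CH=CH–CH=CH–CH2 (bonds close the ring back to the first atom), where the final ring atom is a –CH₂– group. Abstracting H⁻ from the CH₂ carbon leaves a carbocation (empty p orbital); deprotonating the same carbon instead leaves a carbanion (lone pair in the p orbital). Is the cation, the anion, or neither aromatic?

Once that carbon is sp², every ring atom has a p orbital and both ions are fully conjugated.
Cation: 6 × 2 + 0 = 12 π electrons → 4(3), antiaromatic.
Anion: 6 × 2 + 2 = 14 π electrons → 4(3)+2, aromatic.

The anion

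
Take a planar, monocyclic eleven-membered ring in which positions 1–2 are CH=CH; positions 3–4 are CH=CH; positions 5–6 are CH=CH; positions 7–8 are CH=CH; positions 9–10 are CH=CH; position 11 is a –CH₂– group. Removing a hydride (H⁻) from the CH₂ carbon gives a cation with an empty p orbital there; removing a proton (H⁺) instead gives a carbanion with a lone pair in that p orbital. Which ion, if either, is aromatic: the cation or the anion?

In both ions every ring atom is sp² and contributes a p orbital, so both rings are fully conjugated.
Cation: 5 × 2 + 0 = 10 π electrons → 4(2)+2, aromatic.
Anion: 5 × 2 + 2 = 12 π electrons → 4(3), antiaromatic.

The cation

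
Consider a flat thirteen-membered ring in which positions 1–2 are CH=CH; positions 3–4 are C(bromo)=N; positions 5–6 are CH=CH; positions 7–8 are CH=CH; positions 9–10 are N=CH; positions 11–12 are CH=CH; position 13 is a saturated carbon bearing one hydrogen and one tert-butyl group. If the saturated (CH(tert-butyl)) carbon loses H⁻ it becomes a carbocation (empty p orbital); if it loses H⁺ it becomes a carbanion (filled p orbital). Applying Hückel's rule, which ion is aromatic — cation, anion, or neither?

The anion

Both ions have a continuous loop of p orbitals — each ring atom is sp².
Cation: 6 × 2 + 0 = 12 π electrons → 4(3), antiaromatic.
Anion: 6 × 2 + 2 = 14 π electrons → 4(3)+2, aromatic.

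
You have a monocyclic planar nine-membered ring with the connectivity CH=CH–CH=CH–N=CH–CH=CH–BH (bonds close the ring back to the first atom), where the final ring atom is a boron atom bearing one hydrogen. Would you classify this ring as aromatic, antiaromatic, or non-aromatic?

Check conjugation: each doubly-bonded ring atom is sp² with one p-orbital electron; each =N– nitrogen is pyridine-type (lone pair in the sp² plane, one electron in the p orbital); the boron has an empty p orbital — every position has a p orbital, so the cyclic π system is continuous.
Tallying contributions gives 4 × 2 = 8 from the double-bond units + 0 from the BH atom = 8.
8 = 4(2); a planar, fully conjugated 4n system is antiaromatic.

Antiaromatic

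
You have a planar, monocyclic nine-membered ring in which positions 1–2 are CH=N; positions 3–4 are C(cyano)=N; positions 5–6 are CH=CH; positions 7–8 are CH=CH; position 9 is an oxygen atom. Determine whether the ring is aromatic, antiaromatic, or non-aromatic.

Aromatic

Check conjugation: every atom in a ring double bond is sp² and brings one electron to the p orbital; the doubly-bonded nitrogens are pyridine-type — their lone pairs lie in the ring plane, leaving one electron in the p orbital; the oxygen donates one lone pair from its p orbital — every position has a p orbital, so the cyclic π system is continuous.
Tallying contributions gives 4 × 2 = 8 from the double-bond units + 2 from the O atom = 10.
Since 10 = 4·2 + 2, the ring meets the 4n+2 criterion.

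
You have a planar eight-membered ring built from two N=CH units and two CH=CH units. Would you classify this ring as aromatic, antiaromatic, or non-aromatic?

Antiaromatic

All ring atoms are sp² and supply a p orbital to the ring (each doubly-bonded ring atom is sp² with one p-orbital electron; each sp² =N– keeps its lone pair in-plane and puts one electron into the π system); the conjugation is uninterrupted.
Counting π electrons: 4 × 2 = 8 from the 4 double-bond units.
8 = 4(2); a planar, fully conjugated 4n system is antiaromatic.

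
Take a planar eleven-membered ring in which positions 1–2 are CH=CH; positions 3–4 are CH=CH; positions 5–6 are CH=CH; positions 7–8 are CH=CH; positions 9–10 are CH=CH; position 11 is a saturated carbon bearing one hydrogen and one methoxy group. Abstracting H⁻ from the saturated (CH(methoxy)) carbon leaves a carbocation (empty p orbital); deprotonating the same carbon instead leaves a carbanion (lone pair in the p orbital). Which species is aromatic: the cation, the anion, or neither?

Both ions have a continuous loop of p orbitals — each ring atom is sp².
Cation: 5 × 2 + 0 = 10 π electrons → 4(2)+2, aromatic.
Anion: 5 × 2 + 2 = 12 π electrons → 4(3), antiaromatic.

The cation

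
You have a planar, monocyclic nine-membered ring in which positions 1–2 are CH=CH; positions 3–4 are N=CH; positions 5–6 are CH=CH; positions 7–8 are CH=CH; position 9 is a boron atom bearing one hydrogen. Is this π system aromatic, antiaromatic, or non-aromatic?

Antiaromatic

Check conjugation: every atom in a ring double bond is sp² and brings one electron to the p orbital; the doubly-bonded nitrogens are pyridine-type — their lone pairs lie in the ring plane, leaving one electron in the p orbital; the boron has an empty p orbital — every position has a p orbital, so the cyclic π system is continuous.
π-electron count: 4 × 2 = 8 from the double-bond units + 0 from the BH atom = 8.
8 is a 4n count (n = 2), so the planar conjugated ring is antiaromatic.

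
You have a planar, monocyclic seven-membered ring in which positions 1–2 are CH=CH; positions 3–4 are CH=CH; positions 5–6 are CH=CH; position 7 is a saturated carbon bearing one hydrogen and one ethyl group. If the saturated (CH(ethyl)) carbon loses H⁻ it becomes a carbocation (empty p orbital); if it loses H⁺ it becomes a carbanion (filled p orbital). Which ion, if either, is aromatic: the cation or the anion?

The cation

Both ions have a continuous loop of p orbitals — each ring atom is sp².
Cation: 3 × 2 + 0 = 6 π electrons → 4(1)+2, aromatic.
Anion: 3 × 2 + 2 = 8 π electrons → 4(2), antiaromatic.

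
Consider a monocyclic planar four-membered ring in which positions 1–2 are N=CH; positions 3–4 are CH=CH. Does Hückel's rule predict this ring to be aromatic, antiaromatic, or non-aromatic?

The p orbitals form a continuous loop: every atom in a ring double bond is sp² and brings one electron to the p orbital; each =N– nitrogen is pyridine-type (lone pair in the sp² plane, one electron in the p orbital). The ring is fully conjugated.
Adding the contributions, 2 × 2 = 4 from the 2 double-bond units.
With 4 = 4·1 π electrons, Hückel's rule classifies the planar ring as antiaromatic.

Antiaromatic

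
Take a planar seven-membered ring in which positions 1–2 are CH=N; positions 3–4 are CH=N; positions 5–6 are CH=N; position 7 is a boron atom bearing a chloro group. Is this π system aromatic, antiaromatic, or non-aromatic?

All ring atoms are sp² and supply a p orbital to the ring (the double-bond atoms are sp², each contributing one p electron; the doubly-bonded nitrogens are pyridine-type — their lone pairs lie in the ring plane, leaving one electron in the p orbital; the boron has an empty p orbital); the conjugation is uninterrupted.
Adding the contributions, 3 × 2 = 6 from the double-bond units + 0 from the B(chloro) atom = 6.
With 6 π electrons (n = 1), the Hückel 4n+2 condition holds.

Aromatic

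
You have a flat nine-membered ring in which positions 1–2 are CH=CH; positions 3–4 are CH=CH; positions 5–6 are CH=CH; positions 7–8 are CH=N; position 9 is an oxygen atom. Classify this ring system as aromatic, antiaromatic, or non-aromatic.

Aromatic

The p orbitals form a continuous loop: every atom in a ring double bond is sp² and brings one electron to the p orbital; the doubly-bonded nitrogens are pyridine-type — their lone pairs lie in the ring plane, leaving one electron in the p orbital; the oxygen donates one lone pair from its p orbital. The ring is fully conjugated.
Tallying contributions gives 4 × 2 = 8 from the double-bond units + 2 from the O atom = 10.
10 = 4(2) + 2, which satisfies Hückel's 4n+2 rule.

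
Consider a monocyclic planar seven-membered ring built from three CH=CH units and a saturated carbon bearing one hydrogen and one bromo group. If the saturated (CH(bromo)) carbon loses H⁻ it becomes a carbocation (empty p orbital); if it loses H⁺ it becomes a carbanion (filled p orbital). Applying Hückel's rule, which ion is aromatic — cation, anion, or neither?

In both ions every ring atom is sp² and contributes a p orbital, so both rings are fully conjugated.
Cation: 3 × 2 + 0 = 6 π electrons → 4(1)+2, aromatic.
Anion: 3 × 2 + 2 = 8 π electrons → 4(2), antiaromatic.

The cation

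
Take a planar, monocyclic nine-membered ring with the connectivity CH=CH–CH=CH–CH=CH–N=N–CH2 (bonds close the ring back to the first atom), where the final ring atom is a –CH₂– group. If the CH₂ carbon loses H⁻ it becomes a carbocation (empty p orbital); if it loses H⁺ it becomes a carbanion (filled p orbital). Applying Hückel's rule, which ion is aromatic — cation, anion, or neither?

The anion

Both ions have a continuous loop of p orbitals — each ring atom is sp².
Cation: 4 × 2 + 0 = 8 π electrons → 4(2), antiaromatic.
Anion: 4 × 2 + 2 = 10 π electrons → 4(2)+2, aromatic.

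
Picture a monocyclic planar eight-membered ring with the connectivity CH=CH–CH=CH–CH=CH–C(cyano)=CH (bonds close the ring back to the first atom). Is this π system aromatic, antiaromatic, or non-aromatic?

Every ring atom contributes a p orbital perpendicular to the ring (every atom in a ring double bond is sp² and brings one electron to the p orbital), so the π system is cyclic and fully conjugated.
π-electron count: 4 × 2 = 8 from the 4 double-bond units.
8 = 4(2); a planar, fully conjugated 4n system is antiaromatic.

Antiaromatic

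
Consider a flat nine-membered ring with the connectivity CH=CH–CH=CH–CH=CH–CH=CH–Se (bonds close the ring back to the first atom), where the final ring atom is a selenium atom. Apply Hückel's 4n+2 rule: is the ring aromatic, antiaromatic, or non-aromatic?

All ring atoms are sp² and supply a p orbital to the ring (every atom in a ring double bond is sp² and brings one electron to the p orbital; the selenium donates one lone pair from its p orbital); the conjugation is uninterrupted.
π-electron count: 4 × 2 = 8 from the double-bond units + 2 from the Se atom = 10.
With 10 π electrons (n = 2), the Hückel 4n+2 condition holds.

Aromatic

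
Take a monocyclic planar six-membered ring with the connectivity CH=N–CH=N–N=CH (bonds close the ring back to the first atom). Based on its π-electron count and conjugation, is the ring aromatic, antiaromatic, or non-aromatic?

Every ring atom contributes a p orbital perpendicular to the ring (each doubly-bonded ring atom is sp² with one p-orbital electron; the doubly-bonded nitrogens are pyridine-type — their lone pairs lie in the ring plane, leaving one electron in the p orbital), so the π system is cyclic and fully conjugated.
Tallying contributions gives 3 × 2 = 6 from the 3 double-bond units.
That gives a 4n+2 count (6, n = 1).

Aromatic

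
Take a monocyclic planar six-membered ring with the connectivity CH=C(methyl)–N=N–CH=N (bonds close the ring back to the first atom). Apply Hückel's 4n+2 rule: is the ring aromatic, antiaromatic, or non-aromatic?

Aromatic

All ring atoms are sp² and supply a p orbital to the ring (each doubly-bonded ring atom is sp² with one p-orbital electron; the doubly-bonded nitrogens are pyridine-type — their lone pairs lie in the ring plane, leaving one electron in the p orbital); the conjugation is uninterrupted.
Counting π electrons: 3 × 2 = 6 from the 3 double-bond units.
6 = 4(1) + 2, which satisfies Hückel's 4n+2 rule.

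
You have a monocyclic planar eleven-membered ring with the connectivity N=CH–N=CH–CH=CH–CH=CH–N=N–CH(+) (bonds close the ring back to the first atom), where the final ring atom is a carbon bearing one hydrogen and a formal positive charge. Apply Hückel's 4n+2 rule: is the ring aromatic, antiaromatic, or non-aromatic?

The p orbitals form a continuous loop: the double-bond atoms are sp², each contributing one p electron; the doubly-bonded nitrogens are pyridine-type — their lone pairs lie in the ring plane, leaving one electron in the p orbital; the carbocation has an empty p orbital. The ring is fully conjugated.
Adding the contributions, 5 × 2 = 10 from the double-bond units + 0 from the CH(+) atom = 10.
With 10 π electrons (n = 2), the Hückel 4n+2 condition holds.

Aromatic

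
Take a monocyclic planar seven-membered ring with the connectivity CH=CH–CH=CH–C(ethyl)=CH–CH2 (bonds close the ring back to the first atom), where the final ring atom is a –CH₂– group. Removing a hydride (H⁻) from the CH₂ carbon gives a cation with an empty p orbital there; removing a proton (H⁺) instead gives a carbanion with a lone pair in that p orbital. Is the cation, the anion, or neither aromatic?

In either ion the ring is fully conjugated: every atom, including the new sp² carbon, supplies a p orbital.
Cation: 3 × 2 + 0 = 6 π electrons → 4(1)+2, aromatic.
Anion: 3 × 2 + 2 = 8 π electrons → 4(2), antiaromatic.

The cation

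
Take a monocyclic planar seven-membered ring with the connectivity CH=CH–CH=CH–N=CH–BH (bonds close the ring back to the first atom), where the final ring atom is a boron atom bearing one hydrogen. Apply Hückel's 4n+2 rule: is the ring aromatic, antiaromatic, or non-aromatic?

Check conjugation: every atom in a ring double bond is sp² and brings one electron to the p orbital; each =N– nitrogen is pyridine-type (lone pair in the sp² plane, one electron in the p orbital); the boron has an empty p orbital — every position has a p orbital, so the cyclic π system is continuous.
Tallying contributions gives 3 × 2 = 6 from the double-bond units + 0 from the BH atom = 6.
That gives a 4n+2 count (6, n = 1).

Aromatic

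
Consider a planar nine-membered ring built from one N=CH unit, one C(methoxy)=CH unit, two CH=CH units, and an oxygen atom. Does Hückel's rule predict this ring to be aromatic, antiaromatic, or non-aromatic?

Every ring atom contributes a p orbital perpendicular to the ring (the double-bond atoms are sp², each contributing one p electron; each =N– nitrogen is pyridine-type (lone pair in the sp² plane, one electron in the p orbital); the oxygen donates one lone pair from its p orbital), so the π system is cyclic and fully conjugated.
Adding the contributions, 4 × 2 = 8 from the double-bond units + 2 from the O atom = 10.
With 10 π electrons (n = 2), the Hückel 4n+2 condition holds.

Aromatic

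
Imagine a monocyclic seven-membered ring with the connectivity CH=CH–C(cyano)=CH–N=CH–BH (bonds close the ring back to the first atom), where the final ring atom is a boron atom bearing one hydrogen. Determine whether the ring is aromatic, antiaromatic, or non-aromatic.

Every ring atom contributes a p orbital perpendicular to the ring (each doubly-bonded ring atom is sp² with one p-orbital electron; each sp² =N– keeps its lone pair in-plane and puts one electron into the π system; the boron has an empty p orbital), so the π system is cyclic and fully conjugated.
Adding the contributions, 3 × 2 = 6 from the double-bond units + 0 from the BH atom = 6.
With 6 π electrons (n = 1), the Hückel 4n+2 condition holds.

Aromatic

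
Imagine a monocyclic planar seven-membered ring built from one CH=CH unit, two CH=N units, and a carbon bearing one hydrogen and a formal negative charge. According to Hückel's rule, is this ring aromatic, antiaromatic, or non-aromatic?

Check conjugation: each doubly-bonded ring atom is sp² with one p-orbital electron; the doubly-bonded nitrogens are pyridine-type — their lone pairs lie in the ring plane, leaving one electron in the p orbital; the carbanion's lone pair occupies the p orbital — every position has a p orbital, so the cyclic π system is continuous.
Counting π electrons: 3 × 2 = 6 from the double-bond units + 2 from the CH(-) atom = 8.
8 is a 4n count (n = 2), so the planar conjugated ring is antiaromatic.

Antiaromatic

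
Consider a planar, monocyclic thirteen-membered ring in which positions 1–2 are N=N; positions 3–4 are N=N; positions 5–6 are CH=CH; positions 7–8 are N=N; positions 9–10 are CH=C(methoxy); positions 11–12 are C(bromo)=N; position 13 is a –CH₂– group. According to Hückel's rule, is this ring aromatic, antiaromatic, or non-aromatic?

The CH2 position has four σ bonds — the tetrahedral CH₂ carbon is sp³ and has no p orbital in the ring π system — so the cyclic conjugation is interrupted.
Without a continuous loop of overlapping p orbitals the Hückel electron count never comes into play.

Non-aromatic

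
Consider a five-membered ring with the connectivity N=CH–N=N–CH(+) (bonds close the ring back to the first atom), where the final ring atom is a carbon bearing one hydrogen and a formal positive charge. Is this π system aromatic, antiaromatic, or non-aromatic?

Antiaromatic

The p orbitals form a continuous loop: every atom in a ring double bond is sp² and brings one electron to the p orbital; each =N– nitrogen is pyridine-type (lone pair in the sp² plane, one electron in the p orbital); the carbocation has an empty p orbital. The ring is fully conjugated.
π-electron count: 2 × 2 = 4 from the double-bond units + 0 from the CH(+) atom = 4.
4 is a 4n count (n = 1), so the planar conjugated ring is antiaromatic.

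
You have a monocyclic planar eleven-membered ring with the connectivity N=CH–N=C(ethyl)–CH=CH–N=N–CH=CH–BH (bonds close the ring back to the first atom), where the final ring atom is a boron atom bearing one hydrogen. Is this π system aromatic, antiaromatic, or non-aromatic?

Aromatic

Every ring atom contributes a p orbital perpendicular to the ring (every atom in a ring double bond is sp² and brings one electron to the p orbital; the doubly-bonded nitrogens are pyridine-type — their lone pairs lie in the ring plane, leaving one electron in the p orbital; the boron has an empty p orbital), so the π system is cyclic and fully conjugated.
Adding the contributions, 5 × 2 = 10 from the double-bond units + 0 from the BH atom = 10.
That gives a 4n+2 count (10, n = 2).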